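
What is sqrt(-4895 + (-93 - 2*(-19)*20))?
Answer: 2*I*sqrt(1057) ≈ 65.023*I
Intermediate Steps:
sqrt(-4895 + (-93 - 2*(-19)*20)) = sqrt(-4895 + (-93 + 38*20)) = sqrt(-4895 + (-93 + 760)) = sqrt(-4895 + 667) = sqrt(-4228) = 2*I*sqrt(1057)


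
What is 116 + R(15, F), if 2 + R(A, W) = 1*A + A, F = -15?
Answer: 144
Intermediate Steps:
R(A, W) = -2 + 2*A (R(A, W) = -2 + (1*A + A) = -2 + (A + A) = -2 + 2*A)
116 + R(15, F) = 116 + (-2 + 2*15) = 116 + (-2 + 30) = 116 + 28 = 144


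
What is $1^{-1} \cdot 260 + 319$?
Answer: $579$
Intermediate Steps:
$1^{-1} \cdot 260 + 319 = 1 \cdot 260 + 319 = 260 + 319 = 579$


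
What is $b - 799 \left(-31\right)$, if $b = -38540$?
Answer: $-13771$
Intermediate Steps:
$b - 799 \left(-31\right) = -38540 - 799 \left(-31\right) = -38540 - -24769 = -38540 + 24769 = -13771$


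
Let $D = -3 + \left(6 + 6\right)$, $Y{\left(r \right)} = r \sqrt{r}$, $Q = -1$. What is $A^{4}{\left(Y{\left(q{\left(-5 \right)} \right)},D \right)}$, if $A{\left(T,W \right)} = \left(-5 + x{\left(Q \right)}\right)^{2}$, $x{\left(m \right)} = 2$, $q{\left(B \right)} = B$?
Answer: $6561$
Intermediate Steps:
$Y{\left(r \right)} = r^{\frac{3}{2}}$
$D = 9$ ($D = -3 + 12 = 9$)
$A{\left(T,W \right)} = 9$ ($A{\left(T,W \right)} = \left(-5 + 2\right)^{2} = \left(-3\right)^{2} = 9$)
$A^{4}{\left(Y{\left(q{\left(-5 \right)} \right)},D \right)} = 9^{4} = 6561$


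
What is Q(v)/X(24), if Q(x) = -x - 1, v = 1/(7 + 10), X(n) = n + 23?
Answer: -18/799 ≈ -0.022528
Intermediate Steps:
X(n) = 23 + n
v = 1/17 ≈ 0.058824
Q(x) = -1 - x
Q(v)/X(24) = (-1 - 1*1/17)/(23 + 24) = (-1 - 1/17)/47 = -18/17*1/47 = -18/799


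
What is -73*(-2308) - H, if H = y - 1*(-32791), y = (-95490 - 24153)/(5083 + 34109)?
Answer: 1772733233/13064 ≈ 1.3570e+5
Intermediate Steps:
y = -39881/13064 (y = -119643/39192 = -119643*1/39192 = -39881/13064 ≈ -3.0527)
H = 428341743/13064 (H = -39881/13064 - 1*(-32791) = -39881/13064 + 32791 = 428341743/13064 ≈ 32788.)
-73*(-2308) - H = -73*(-2308) - 1*428341743/13064 = 168484 - 428341743/13064 = 1772733233/13064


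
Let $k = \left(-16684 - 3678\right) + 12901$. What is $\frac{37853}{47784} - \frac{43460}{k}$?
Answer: $\frac{786371291}{118838808} \approx 6.6171$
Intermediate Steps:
$k = -7461$ ($k = -20362 + 12901 = -7461$)
$\frac{37853}{47784} - \frac{43460}{k} = \frac{37853}{47784} - \frac{43460}{-7461} = 37853 \cdot \frac{1}{47784} - - \frac{43460}{7461} = \frac{37853}{47784} + \frac{43460}{7461} = \frac{786371291}{118838808}$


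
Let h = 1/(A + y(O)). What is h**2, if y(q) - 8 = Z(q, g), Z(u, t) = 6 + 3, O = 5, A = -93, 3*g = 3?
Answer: 1/5776 ≈ 0.00017313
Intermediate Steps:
g = 1 (g = (1/3)*3 = 1)
Z(u, t) = 9
y(q) = 17 (y(q) = 8 + 9 = 17)
h = -1/76 (h = 1/(-93 + 17) = 1/(-76) = -1/76 ≈ -0.013158)
h**2 = (-1/76)**2 = 1/5776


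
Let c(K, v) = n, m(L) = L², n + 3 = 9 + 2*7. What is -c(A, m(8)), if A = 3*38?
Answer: -20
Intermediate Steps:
A = 114
n = 20 (n = -3 + (9 + 2*7) = -3 + (9 + 14) = -3 + 23 = 20)
c(K, v) = 20
-c(A, m(8)) = -1*20 = -20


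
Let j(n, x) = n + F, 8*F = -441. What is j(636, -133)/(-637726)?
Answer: -4647/5101808 ≈ -0.00091085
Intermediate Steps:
F = -441/8 (F = (⅛)*(-441) = -441/8 ≈ -55.125)
j(n, x) = -441/8 + n (j(n, x) = n - 441/8 = -441/8 + n)
j(636, -133)/(-637726) = (-441/8 + 636)/(-637726) = (4647/8)*(-1/637726) = -4647/5101808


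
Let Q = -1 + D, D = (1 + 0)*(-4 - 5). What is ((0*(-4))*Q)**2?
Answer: 0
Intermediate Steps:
D = -9 (D = 1*(-9) = -9)
Q = -10 (Q = -1 - 9 = -10)
((0*(-4))*Q)**2 = ((0*(-4))*(-10))**2 = (0*(-10))**2 = 0**2 = 0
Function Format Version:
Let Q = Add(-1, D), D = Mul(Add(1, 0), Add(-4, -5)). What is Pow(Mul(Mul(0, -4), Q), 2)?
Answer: 0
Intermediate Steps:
D = -9 (D = Mul(1, -9) = -9)
Q = -10 (Q = Add(-1, -9) = -10)
Pow(Mul(Mul(0, -4), Q), 2) = Pow(Mul(Mul(0, -4), -10), 2) = Pow(Mul(0, -10), 2) = Pow(0, 2) = 0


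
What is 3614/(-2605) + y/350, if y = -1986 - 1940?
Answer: -1149213/91175 ≈ -12.604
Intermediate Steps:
y = -3926
3614/(-2605) + y/350 = 3614/(-2605) - 3926/350 = 3614*(-1/2605) - 3926*1/350 = -3614/2605 - 1963/175 = -1149213/91175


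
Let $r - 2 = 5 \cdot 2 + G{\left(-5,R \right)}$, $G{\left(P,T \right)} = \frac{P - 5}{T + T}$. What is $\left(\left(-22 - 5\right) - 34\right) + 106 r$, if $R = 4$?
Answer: $\frac{2157}{2} \approx 1078.5$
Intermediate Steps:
$G{\left(P,T \right)} = \frac{-5 + P}{2 T}$
$r = \frac{43}{4}$ ($r = 2 + \left(5 \cdot 2 + \frac{-5 - 5}{2 \cdot 4}\right) = 2 + \left(10 + \frac{1}{2} \cdot \frac{1}{4} \left(-10\right)\right) = 2 + \left(10 - \frac{5}{4}\right) = 2 + \frac{35}{4} = \frac{43}{4} \approx 10.75$)
$\left(\left(-22 - 5\right) - 34\right) + 106 r = \left(\left(-22 - 5\right) - 34\right) + 106 \cdot \frac{43}{4} = \left(-27 - 34\right) + \frac{2279}{2} = -61 + \frac{2279}{2} = \frac{2157}{2}$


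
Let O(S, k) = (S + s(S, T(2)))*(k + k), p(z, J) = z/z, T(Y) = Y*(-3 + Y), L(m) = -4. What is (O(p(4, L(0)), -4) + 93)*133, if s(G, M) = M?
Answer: 13433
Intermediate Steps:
p(z, J) = 1
O(S, k) = 2*k*(-2 + S) (O(S, k) = (S + 2*(-3 + 2))*(k + k) = (S + 2*(-1))*(2*k) = (S - 2)*(2*k) = (-2 + S)*(2*k) = 2*k*(-2 + S))
(O(p(4, L(0)), -4) + 93)*133 = (2*(-4)*(-2 + 1) + 93)*133 = (2*(-4)*(-1) + 93)*133 = (8 + 93)*133 = 101*133 = 13433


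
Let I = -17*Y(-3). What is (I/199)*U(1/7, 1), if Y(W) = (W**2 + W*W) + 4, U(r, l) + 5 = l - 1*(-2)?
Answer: 748/199 ≈ 3.7588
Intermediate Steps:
U(r, l) = -3 + l (U(r, l) = -5 + (l - 1*(-2)) = -5 + (l + 2) = -5 + (2 + l) = -3 + l)
Y(W) = 4 + 2*W**2 (Y(W) = (W**2 + W**2) + 4 = 2*W**2 + 4 = 4 + 2*W**2)
I = -374 (I = -17*(4 + 2*(-3)**2) = -17*(4 + 2*9) = -17*(4 + 18) = -17*22 = -374)
(I/199)*U(1/7, 1) = (-374/199)*(-3 + 1) = -374*1/199*(-2) = -374/199*(-2) = 748/199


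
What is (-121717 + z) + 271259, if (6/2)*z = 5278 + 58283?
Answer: 170729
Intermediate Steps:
z = 21187 (z = (5278 + 58283)/3 = (⅓)*63561 = 21187)
(-121717 + z) + 271259 = (-121717 + 21187) + 271259 = -100530 + 271259 = 170729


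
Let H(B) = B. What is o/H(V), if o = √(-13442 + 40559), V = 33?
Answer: √3013/11 ≈ 4.9901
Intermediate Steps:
o = 3*√3013 (o = √27117 = 3*√3013 ≈ 164.67)
o/H(V) = (3*√3013)/33 = (3*√3013)*(1/33) = √3013/11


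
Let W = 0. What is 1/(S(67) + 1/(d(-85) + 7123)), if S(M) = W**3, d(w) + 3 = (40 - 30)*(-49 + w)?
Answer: 5780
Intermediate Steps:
d(w) = -493 + 10*w (d(w) = -3 + (40 - 30)*(-49 + w) = -3 + 10*(-49 + w) = -3 + (-490 + 10*w) = -493 + 10*w)
S(M) = 0 (S(M) = 0**3 = 0)
1/(S(67) + 1/(d(-85) + 7123)) = 1/(0 + 1/((-493 + 10*(-85)) + 7123)) = 1/(0 + 1/((-493 - 850) + 7123)) = 1/(0 + 1/(-1343 + 7123)) = 1/(0 + 1/5780) = 1/(1/5780) = 5780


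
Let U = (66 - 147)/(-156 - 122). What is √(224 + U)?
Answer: √17334134/278 ≈ 14.976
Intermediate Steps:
U = 81/278 (U = -81/(-278) = -81*(-1/278) = 81/278 ≈ 0.29137)
√(224 + U) = √(224 + 81/278) = √(62353/278) = √17334134/278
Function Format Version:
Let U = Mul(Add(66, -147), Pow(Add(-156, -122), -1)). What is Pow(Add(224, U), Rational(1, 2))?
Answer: Mul(Rational(1, 278), Pow(17334134, Rational(1, 2))) ≈ 14.976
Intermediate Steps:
U = Rational(81, 278) (U = Mul(-81, Pow(-278, -1)) = Mul(-81, Rational(-1, 278)) = Rational(81, 278) ≈ 0.29137)
Pow(Add(224, U), Rational(1, 2)) = Pow(Add(224, Rational(81, 278)), Rational(1, 2)) = Pow(Rational(62353, 278), Rational(1, 2)) = Mul(Rational(1, 278), Pow(17334134, Rational(1, 2)))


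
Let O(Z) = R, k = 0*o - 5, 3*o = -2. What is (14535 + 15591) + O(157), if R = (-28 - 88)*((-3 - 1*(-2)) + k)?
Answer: 30822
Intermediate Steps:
o = -⅔ (o = (⅓)*(-2) = -⅔ ≈ -0.66667)
k = -5 (k = 0*(-⅔) - 5 = 0 - 5 = -5)
R = 696 (R = (-28 - 88)*((-3 - 1*(-2)) - 5) = -116*((-3 + 2) - 5) = -116*(-1 - 5) = -116*(-6) = 696)
O(Z) = 696
(14535 + 15591) + O(157) = (14535 + 15591) + 696 = 30126 + 696 = 30822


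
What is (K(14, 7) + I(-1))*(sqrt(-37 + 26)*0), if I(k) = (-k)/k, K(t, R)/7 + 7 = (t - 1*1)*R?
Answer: 0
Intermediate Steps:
K(t, R) = -49 + 7*R*(-1 + t) (K(t, R) = -49 + 7*((t - 1*1)*R) = -49 + 7*((t - 1)*R) = -49 + 7*((-1 + t)*R) = -49 + 7*(R*(-1 + t)) = -49 + 7*R*(-1 + t))
I(k) = -1
(K(14, 7) + I(-1))*(sqrt(-37 + 26)*0) = ((-49 - 7*7 + 7*7*14) - 1)*(sqrt(-37 + 26)*0) = ((-49 - 49 + 686) - 1)*(sqrt(-11)*0) = (588 - 1)*((I*sqrt(11))*0) = 587*0 = 0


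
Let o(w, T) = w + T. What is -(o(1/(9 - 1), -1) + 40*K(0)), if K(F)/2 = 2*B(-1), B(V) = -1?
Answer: 1287/8 ≈ 160.88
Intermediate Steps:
o(w, T) = T + w
K(F) = -4 (K(F) = 2*(2*(-1)) = 2*(-2) = -4)
-(o(1/(9 - 1), -1) + 40*K(0)) = -((-1 + 1/(9 - 1)) + 40*(-4)) = -((-1 + 1/8) - 160) = -((-1 + ⅛) - 160) = -(-7/8 - 160) = -1*(-1287/8) = 1287/8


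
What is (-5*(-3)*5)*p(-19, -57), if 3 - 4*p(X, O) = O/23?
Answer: 4725/46 ≈ 102.72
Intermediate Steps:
p(X, O) = 3/4 - O/92 (p(X, O) = 3/4 - O/(4*23) = 3/4 - O/92)
(-5*(-3)*5)*p(-19, -57) = (-5*(-3)*5)*(3/4 - 1/92*(-57)) = (15*5)*(3/4 + 57/92) = 75*(63/46) = 4725/46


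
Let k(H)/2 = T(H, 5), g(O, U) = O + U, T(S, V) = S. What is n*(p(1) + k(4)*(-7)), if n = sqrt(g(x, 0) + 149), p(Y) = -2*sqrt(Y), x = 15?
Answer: -116*sqrt(41) ≈ -742.76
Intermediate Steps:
k(H) = 2*H
n = 2*sqrt(41) (n = sqrt((15 + 0) + 149) = sqrt(15 + 149) = sqrt(164) = 2*sqrt(41) ≈ 12.806)
n*(p(1) + k(4)*(-7)) = (2*sqrt(41))*(-2*sqrt(1) + (2*4)*(-7)) = (2*sqrt(41))*(-2*1 + 8*(-7)) = (2*sqrt(41))*(-2 - 56) = (2*sqrt(41))*(-58) = -116*sqrt(41)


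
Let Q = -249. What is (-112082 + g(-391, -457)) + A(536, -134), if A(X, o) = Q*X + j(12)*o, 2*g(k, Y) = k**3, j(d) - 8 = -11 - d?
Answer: -60263543/2 ≈ -3.0132e+7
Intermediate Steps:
j(d) = -3 - d (j(d) = 8 + (-11 - d) = -3 - d)
g(k, Y) = k**3/2
A(X, o) = -249*X - 15*o (A(X, o) = -249*X + (-3 - 1*12)*o = -249*X + (-3 - 12)*o = -249*X - 15*o)
(-112082 + g(-391, -457)) + A(536, -134) = (-112082 + (1/2)*(-391)**3) + (-249*536 - 15*(-134)) = (-112082 + (1/2)*(-59776471)) + (-133464 + 2010) = (-112082 - 59776471/2) - 131454 = -60000635/2 - 131454 = -60263543/2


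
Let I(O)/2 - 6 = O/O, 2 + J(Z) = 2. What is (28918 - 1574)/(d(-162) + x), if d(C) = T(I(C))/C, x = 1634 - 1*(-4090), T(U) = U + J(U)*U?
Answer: 2214864/463637 ≈ 4.7772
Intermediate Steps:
J(Z) = 0 (J(Z) = -2 + 2 = 0)
I(O) = 14 (I(O) = 12 + 2*(O/O) = 12 + 2*1 = 12 + 2 = 14)
T(U) = U (T(U) = U + 0*U = U + 0 = U)
x = 5724 (x = 1634 + 4090 = 5724)
d(C) = 14/C
(28918 - 1574)/(d(-162) + x) = (28918 - 1574)/(14/(-162) + 5724) = 27344/(14*(-1/162) + 5724) = 27344/(-7/81 + 5724) = 27344/(463637/81) = 27344*(81/463637) = 2214864/463637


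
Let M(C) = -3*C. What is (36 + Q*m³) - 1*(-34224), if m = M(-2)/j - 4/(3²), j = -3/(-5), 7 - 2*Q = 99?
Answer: -4283036/729 ≈ -5875.2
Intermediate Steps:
Q = -46 (Q = 7/2 - ½*99 = 7/2 - 99/2 = -46)
j = ⅗ (j = -3*(-⅕) = ⅗ ≈ 0.60000)
m = 86/9 (m = (-3*(-2))/(⅗) - 4/(3²) = 6*(5/3) - 4/9 = 10 - 4*⅑ = 10 - 4/9 = 86/9 ≈ 9.5556)
(36 + Q*m³) - 1*(-34224) = (36 - 46*(86/9)³) - 1*(-34224) = (36 - 46*636056/729) + 34224 = (36 - 29258576/729) + 34224 = -29232332/729 + 34224 = -4283036/729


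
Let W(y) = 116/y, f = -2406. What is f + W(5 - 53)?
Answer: -28901/12 ≈ -2408.4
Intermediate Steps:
f + W(5 - 53) = -2406 + 116/(5 - 53) = -2406 + 116/(-48) = -2406 + 116*(-1/48) = -2406 - 29/12 = -28901/12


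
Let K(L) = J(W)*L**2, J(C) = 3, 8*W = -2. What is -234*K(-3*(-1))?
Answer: -6318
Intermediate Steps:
W = -1/4 (W = (1/8)*(-2) = -1/4 ≈ -0.25000)
K(L) = 3*L**2
-234*K(-3*(-1)) = -702*(-3*(-1))**2 = -702*3**2 = -702*9 = -234*27 = -6318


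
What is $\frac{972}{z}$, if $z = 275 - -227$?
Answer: $\frac{486}{251} \approx 1.9363$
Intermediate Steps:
$z = 502$ ($z = 275 + 227 = 502$)
$\frac{972}{z} = \frac{972}{502} = 972 \cdot \frac{1}{502} = \frac{486}{251}$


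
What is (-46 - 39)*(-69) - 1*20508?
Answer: -14643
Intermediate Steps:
(-46 - 39)*(-69) - 1*20508 = -85*(-69) - 20508 = 5865 - 20508 = -14643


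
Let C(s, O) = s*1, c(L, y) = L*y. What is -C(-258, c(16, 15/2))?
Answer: 258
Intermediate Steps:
C(s, O) = s
-C(-258, c(16, 15/2)) = -1*(-258) = 258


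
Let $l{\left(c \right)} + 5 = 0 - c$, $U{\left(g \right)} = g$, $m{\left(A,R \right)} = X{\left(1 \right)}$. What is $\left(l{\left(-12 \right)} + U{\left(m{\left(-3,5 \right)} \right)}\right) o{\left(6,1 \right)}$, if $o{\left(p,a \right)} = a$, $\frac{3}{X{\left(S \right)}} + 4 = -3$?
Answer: $\frac{46}{7} \approx 6.5714$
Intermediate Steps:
$X{\left(S \right)} = - \frac{3}{7}$ ($X{\left(S \right)} = \frac{3}{-4 - 3} = \frac{3}{-7} = 3 \left(- \frac{1}{7}\right) = - \frac{3}{7}$)
$m{\left(A,R \right)} = - \frac{3}{7}$
$l{\left(c \right)} = -5 - c$ ($l{\left(c \right)} = -5 + \left(0 - c\right) = -5 - c$)
$\left(l{\left(-12 \right)} + U{\left(m{\left(-3,5 \right)} \right)}\right) o{\left(6,1 \right)} = \left(\left(-5 - -12\right) - \frac{3}{7}\right) 1 = \left(\left(-5 + 12\right) - \frac{3}{7}\right) 1 = \left(7 - \frac{3}{7}\right) 1 = \frac{46}{7} \cdot 1 = \frac{46}{7}$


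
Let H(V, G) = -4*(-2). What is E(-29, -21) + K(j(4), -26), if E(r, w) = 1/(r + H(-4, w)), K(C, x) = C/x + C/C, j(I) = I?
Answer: 218/273 ≈ 0.79853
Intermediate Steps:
H(V, G) = 8
K(C, x) = 1 + C/x (K(C, x) = C/x + 1 = 1 + C/x)
E(r, w) = 1/(8 + r) (E(r, w) = 1/(r + 8) = 1/(8 + r))
E(-29, -21) + K(j(4), -26) = 1/(8 - 29) + (4 - 26)/(-26) = 1/(-21) - 1/26*(-22) = -1/21 + 11/13 = 218/273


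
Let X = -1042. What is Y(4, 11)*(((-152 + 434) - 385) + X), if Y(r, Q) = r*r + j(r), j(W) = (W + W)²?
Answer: -91600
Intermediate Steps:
j(W) = 4*W² (j(W) = (2*W)² = 4*W²)
Y(r, Q) = 5*r² (Y(r, Q) = r*r + 4*r² = r² + 4*r² = 5*r²)
Y(4, 11)*(((-152 + 434) - 385) + X) = (5*4²)*(((-152 + 434) - 385) - 1042) = (5*16)*((282 - 385) - 1042) = 80*(-103 - 1042) = 80*(-1145) = -91600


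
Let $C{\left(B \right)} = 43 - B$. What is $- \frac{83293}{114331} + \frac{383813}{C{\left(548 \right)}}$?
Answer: $- \frac{6274826724}{8248165} \approx -760.75$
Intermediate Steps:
$- \frac{83293}{114331} + \frac{383813}{C{\left(548 \right)}} = - \frac{83293}{114331} + \frac{383813}{43 - 548} = \left(-83293\right) \frac{1}{114331} + \frac{383813}{43 - 548} = - \frac{11899}{16333} + \frac{383813}{-505} = - \frac{11899}{16333} + 383813 \left(- \frac{1}{505}\right) = - \frac{11899}{16333} - \frac{383813}{505} = - \frac{6274826724}{8248165}$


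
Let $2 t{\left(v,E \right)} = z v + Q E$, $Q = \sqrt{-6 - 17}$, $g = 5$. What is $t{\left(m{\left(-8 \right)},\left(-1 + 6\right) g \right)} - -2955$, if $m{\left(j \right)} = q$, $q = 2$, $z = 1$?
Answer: $2956 + \frac{25 i \sqrt{23}}{2} \approx 2956.0 + 59.948 i$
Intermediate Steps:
$m{\left(j \right)} = 2$
$Q = i \sqrt{23}$ ($Q = \sqrt{-23} = i \sqrt{23} \approx 4.7958 i$)
$t{\left(v,E \right)} = \frac{v}{2} + \frac{i E \sqrt{23}}{2}$ ($t{\left(v,E \right)} = \frac{1 v + i \sqrt{23} E}{2} = \frac{v + i E \sqrt{23}}{2} = \frac{v}{2} + \frac{i E \sqrt{23}}{2}$)
$t{\left(m{\left(-8 \right)},\left(-1 + 6\right) g \right)} - -2955 = \left(\frac{1}{2} \cdot 2 + \frac{i \left(-1 + 6\right) 5 \sqrt{23}}{2}\right) - -2955 = \left(1 + \frac{i 5 \cdot 5 \sqrt{23}}{2}\right) + 2955 = \left(1 + \frac{1}{2} i 25 \sqrt{23}\right) + 2955 = \left(1 + \frac{25 i \sqrt{23}}{2}\right) + 2955 = 2956 + \frac{25 i \sqrt{23}}{2}$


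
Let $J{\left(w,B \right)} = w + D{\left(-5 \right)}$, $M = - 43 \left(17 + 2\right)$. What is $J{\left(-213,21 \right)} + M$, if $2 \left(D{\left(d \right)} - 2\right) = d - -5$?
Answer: $-1028$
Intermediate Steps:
$D{\left(d \right)} = \frac{9}{2} + \frac{d}{2}$ ($D{\left(d \right)} = 2 + \frac{d - -5}{2} = 2 + \frac{d + 5}{2} = 2 + \frac{5 + d}{2} = 2 + \left(\frac{5}{2} + \frac{d}{2}\right) = \frac{9}{2} + \frac{d}{2}$)
$M = -817$ ($M = \left(-43\right) 19 = -817$)
$J{\left(w,B \right)} = 2 + w$ ($J{\left(w,B \right)} = w + \left(\frac{9}{2} + \frac{1}{2} \left(-5\right)\right) = w + \left(\frac{9}{2} - \frac{5}{2}\right) = w + 2 = 2 + w$)
$J{\left(-213,21 \right)} + M = \left(2 - 213\right) - 817 = -211 - 817 = -1028$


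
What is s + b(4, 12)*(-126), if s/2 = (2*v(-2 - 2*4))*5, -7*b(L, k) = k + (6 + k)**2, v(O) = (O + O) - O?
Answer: 5848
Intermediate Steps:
v(O) = O (v(O) = 2*O - O = O)
b(L, k) = -k/7 - (6 + k)**2/7 (b(L, k) = -(k + (6 + k)**2)/7 = -k/7 - (6 + k)**2/7)
s = -200 (s = 2*((2*(-2 - 2*4))*5) = 2*((2*(-2 - 8))*5) = 2*((2*(-10))*5) = 2*(-20*5) = 2*(-100) = -200)
s + b(4, 12)*(-126) = -200 + (-1/7*12 - (6 + 12)**2/7)*(-126) = -200 + (-12/7 - 1/7*18**2)*(-126) = -200 + (-12/7 - 1/7*324)*(-126) = -200 + (-12/7 - 324/7)*(-126) = -200 - 48*(-126) = -200 + 6048 = 5848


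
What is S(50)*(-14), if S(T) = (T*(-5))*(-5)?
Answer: -17500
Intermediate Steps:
S(T) = 25*T (S(T) = -5*T*(-5) = 25*T)
S(50)*(-14) = (25*50)*(-14) = 1250*(-14) = -17500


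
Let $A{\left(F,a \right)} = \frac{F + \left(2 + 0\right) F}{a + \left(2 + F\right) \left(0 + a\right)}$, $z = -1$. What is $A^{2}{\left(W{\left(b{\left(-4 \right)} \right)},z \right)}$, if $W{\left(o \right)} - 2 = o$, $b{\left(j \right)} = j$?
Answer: $36$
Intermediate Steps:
$W{\left(o \right)} = 2 + o$
$A{\left(F,a \right)} = \frac{3 F}{a + a \left(2 + F\right)}$ ($A{\left(F,a \right)} = \frac{F + 2 F}{a + \left(2 + F\right) a} = \frac{3 F}{a + a \left(2 + F\right)}$)
$A^{2}{\left(W{\left(b{\left(-4 \right)} \right)},z \right)} = \left(\frac{3 \left(2 - 4\right)}{\left(-1\right) \left(3 + \left(2 - 4\right)\right)}\right)^{2} = \left(3 \left(-2\right) \left(-1\right) \frac{1}{3 - 2}\right)^{2} = \left(3 \left(-2\right) \left(-1\right) 1^{-1}\right)^{2} = \left(3 \left(-2\right) \left(-1\right) 1\right)^{2} = 6^{2} = 36$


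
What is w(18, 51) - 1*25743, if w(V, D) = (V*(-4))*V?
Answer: -27039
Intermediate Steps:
w(V, D) = -4*V² (w(V, D) = (-4*V)*V = -4*V²)
w(18, 51) - 1*25743 = -4*18² - 1*25743 = -4*324 - 25743 = -1296 - 25743 = -27039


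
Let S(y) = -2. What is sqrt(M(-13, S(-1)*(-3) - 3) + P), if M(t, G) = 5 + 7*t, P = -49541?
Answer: I*sqrt(49627) ≈ 222.77*I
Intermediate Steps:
sqrt(M(-13, S(-1)*(-3) - 3) + P) = sqrt((5 + 7*(-13)) - 49541) = sqrt((5 - 91) - 49541) = sqrt(-86 - 49541) = sqrt(-49627) = I*sqrt(49627)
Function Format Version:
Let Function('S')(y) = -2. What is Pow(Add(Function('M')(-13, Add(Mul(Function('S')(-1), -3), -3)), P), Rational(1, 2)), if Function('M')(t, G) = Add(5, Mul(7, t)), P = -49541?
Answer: Mul(I, Pow(49627, Rational(1, 2))) ≈ Mul(222.77, I)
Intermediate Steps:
Pow(Add(Function('M')(-13, Add(Mul(Function('S')(-1), -3), -3)), P), Rational(1, 2)) = Pow(Add(Add(5, Mul(7, -13)), -49541), Rational(1, 2)) = Pow(Add(Add(5, -91), -49541), Rational(1, 2)) = Pow(Add(-86, -49541), Rational(1, 2)) = Pow(-49627, Rational(1, 2)) = Mul(I, Pow(49627, Rational(1, 2)))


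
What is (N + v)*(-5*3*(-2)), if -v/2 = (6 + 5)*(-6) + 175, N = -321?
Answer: -16170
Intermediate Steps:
v = -218 (v = -2*((6 + 5)*(-6) + 175) = -2*(11*(-6) + 175) = -2*(-66 + 175) = -2*109 = -218)
(N + v)*(-5*3*(-2)) = (-321 - 218)*(-5*3*(-2)) = -(-8085)*(-2) = -539*30 = -16170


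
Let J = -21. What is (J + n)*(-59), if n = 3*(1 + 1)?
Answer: 885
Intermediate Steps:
n = 6 (n = 3*2 = 6)
(J + n)*(-59) = (-21 + 6)*(-59) = -15*(-59) = 885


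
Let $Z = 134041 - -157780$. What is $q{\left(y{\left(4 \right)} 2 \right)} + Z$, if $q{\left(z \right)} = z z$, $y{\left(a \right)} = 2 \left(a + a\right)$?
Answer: $292845$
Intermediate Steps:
$y{\left(a \right)} = 4 a$ ($y{\left(a \right)} = 2 \cdot 2 a = 4 a$)
$Z = 291821$ ($Z = 134041 + 157780 = 291821$)
$q{\left(z \right)} = z^{2}$
$q{\left(y{\left(4 \right)} 2 \right)} + Z = \left(4 \cdot 4 \cdot 2\right)^{2} + 291821 = \left(16 \cdot 2\right)^{2} + 291821 = 32^{2} + 291821 = 1024 + 291821 = 292845$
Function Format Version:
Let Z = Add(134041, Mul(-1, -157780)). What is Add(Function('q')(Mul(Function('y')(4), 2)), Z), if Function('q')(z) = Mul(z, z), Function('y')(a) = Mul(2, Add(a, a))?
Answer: 292845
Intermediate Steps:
Function('y')(a) = Mul(4, a) (Function('y')(a) = Mul(2, Mul(2, a)) = Mul(4, a))
Z = 291821 (Z = Add(134041, 157780) = 291821)
Function('q')(z) = Pow(z, 2)
Add(Function('q')(Mul(Function('y')(4), 2)), Z) = Add(Pow(Mul(Mul(4, 4), 2), 2), 291821) = Add(Pow(Mul(16, 2), 2), 291821) = Add(Pow(32, 2), 291821) = Add(1024, 291821) = 292845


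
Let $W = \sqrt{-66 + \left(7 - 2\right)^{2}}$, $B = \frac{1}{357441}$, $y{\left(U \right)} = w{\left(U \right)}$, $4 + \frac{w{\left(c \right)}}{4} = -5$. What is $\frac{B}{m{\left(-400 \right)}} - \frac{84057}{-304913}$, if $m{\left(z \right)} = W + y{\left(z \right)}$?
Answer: $\frac{1912891098681}{6938928619301} - \frac{i \sqrt{41}}{477898617} \approx 0.27568 - 1.3399 \cdot 10^{-8} i$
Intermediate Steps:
$w{\left(c \right)} = -36$ ($w{\left(c \right)} = -16 + 4 \left(-5\right) = -16 - 20 = -36$)
$y{\left(U \right)} = -36$
$B = \frac{1}{357441} \approx 2.7977 \cdot 10^{-6}$
$W = i \sqrt{41}$ ($W = \sqrt{-66 + 5^{2}} = \sqrt{-66 + 25} = \sqrt{-41} = i \sqrt{41} \approx 6.4031 i$)
$m{\left(z \right)} = -36 + i \sqrt{41}$ ($m{\left(z \right)} = i \sqrt{41} - 36 = -36 + i \sqrt{41}$)
$\frac{B}{m{\left(-400 \right)}} - \frac{84057}{-304913} = \frac{1}{357441 \left(-36 + i \sqrt{41}\right)} - \frac{84057}{-304913} = \frac{1}{357441 \left(-36 + i \sqrt{41}\right)} - - \frac{84057}{304913} = \frac{1}{357441 \left(-36 + i \sqrt{41}\right)} + \frac{84057}{304913} = \frac{84057}{304913} + \frac{1}{357441 \left(-36 + i \sqrt{41}\right)}$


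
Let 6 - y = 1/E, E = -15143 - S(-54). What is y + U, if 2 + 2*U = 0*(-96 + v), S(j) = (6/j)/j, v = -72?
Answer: 36797981/7359499 ≈ 5.0001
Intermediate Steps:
S(j) = 6/j²
E = -7359499/486 (E = -15143 - 6/(-54)² = -15143 - 6/2916 = -15143 - 1*1/486 = -15143 - 1/486 = -7359499/486 ≈ -15143.)
y = 44157480/7359499 (y = 6 - 1/(-7359499/486) = 6 - 1*(-486/7359499) = 6 + 486/7359499 = 44157480/7359499 ≈ 6.0001)
U = -1 (U = -1 + (0*(-96 - 72))/2 = -1 + (0*(-168))/2 = -1 + (½)*0 = -1 + 0 = -1)
y + U = 44157480/7359499 - 1 = 36797981/7359499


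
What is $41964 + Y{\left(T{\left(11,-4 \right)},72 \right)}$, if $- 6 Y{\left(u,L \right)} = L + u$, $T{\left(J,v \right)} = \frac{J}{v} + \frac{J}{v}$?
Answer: $\frac{503435}{12} \approx 41953.0$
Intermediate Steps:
$T{\left(J,v \right)} = \frac{2 J}{v}$
$Y{\left(u,L \right)} = - \frac{L}{6} - \frac{u}{6}$ ($Y{\left(u,L \right)} = - \frac{L + u}{6} = - \frac{L}{6} - \frac{u}{6}$)
$41964 + Y{\left(T{\left(11,-4 \right)},72 \right)} = 41964 - \left(12 + \frac{2 \cdot 11 \frac{1}{-4}}{6}\right) = 41964 - \left(12 + \frac{2 \cdot 11 \left(- \frac{1}{4}\right)}{6}\right) = 41964 - \frac{133}{12} = \frac{503435}{12}$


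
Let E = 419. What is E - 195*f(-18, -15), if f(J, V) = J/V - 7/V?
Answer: 94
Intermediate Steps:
f(J, V) = -7/V + J/V
E - 195*f(-18, -15) = 419 - 195*(-7 - 18)/(-15) = 419 - (-13)*(-25) = 419 - 195*5/3 = 419 - 325 = 94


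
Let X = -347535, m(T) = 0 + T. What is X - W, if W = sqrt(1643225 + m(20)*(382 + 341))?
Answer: -347535 - sqrt(1657685) ≈ -3.4882e+5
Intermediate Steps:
m(T) = T
W = sqrt(1657685) (W = sqrt(1643225 + 20*(382 + 341)) = sqrt(1643225 + 20*723) = sqrt(1643225 + 14460) = sqrt(1657685) ≈ 1287.5)
X - W = -347535 - sqrt(1657685)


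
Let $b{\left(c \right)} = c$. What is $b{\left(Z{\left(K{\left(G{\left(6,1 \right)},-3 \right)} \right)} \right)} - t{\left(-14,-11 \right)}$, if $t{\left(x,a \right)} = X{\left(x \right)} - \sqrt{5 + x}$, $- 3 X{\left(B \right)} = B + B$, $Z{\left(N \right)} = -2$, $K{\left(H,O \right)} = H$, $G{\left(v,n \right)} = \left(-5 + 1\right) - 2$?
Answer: $- \frac{34}{3} + 3 i \approx -11.333 + 3.0 i$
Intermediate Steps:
$G{\left(v,n \right)} = -6$ ($G{\left(v,n \right)} = -4 - 2 = -6$)
$X{\left(B \right)} = - \frac{2 B}{3}$ ($X{\left(B \right)} = - \frac{B + B}{3} = - \frac{2 B}{3}$)
$t{\left(x,a \right)} = - \sqrt{5 + x} - \frac{2 x}{3}$ ($t{\left(x,a \right)} = - \frac{2 x}{3} - \sqrt{5 + x} = - \sqrt{5 + x} - \frac{2 x}{3}$)
$b{\left(Z{\left(K{\left(G{\left(6,1 \right)},-3 \right)} \right)} \right)} - t{\left(-14,-11 \right)} = -2 - \left(- \sqrt{5 - 14} - - \frac{28}{3}\right) = -2 - \left(- \sqrt{-9} + \frac{28}{3}\right) = -2 - \left(- 3 i + \frac{28}{3}\right) = -2 - \left(\frac{28}{3} - 3 i\right) = - \frac{34}{3} + 3 i$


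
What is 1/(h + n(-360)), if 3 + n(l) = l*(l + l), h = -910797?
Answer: -1/651600 ≈ -1.5347e-6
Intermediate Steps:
n(l) = -3 + 2*l² (n(l) = -3 + l*(l + l) = -3 + l*(2*l) = -3 + 2*l²)
1/(h + n(-360)) = 1/(-910797 + (-3 + 2*(-360)²)) = 1/(-910797 + (-3 + 2*129600)) = 1/(-910797 + (-3 + 259200)) = 1/(-910797 + 259197) = 1/(-651600) = -1/651600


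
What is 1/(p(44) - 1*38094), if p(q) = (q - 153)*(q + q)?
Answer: -1/47686 ≈ -2.0971e-5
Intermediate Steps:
p(q) = 2*q*(-153 + q) (p(q) = (-153 + q)*(2*q) = 2*q*(-153 + q))
1/(p(44) - 1*38094) = 1/(2*44*(-153 + 44) - 1*38094) = 1/(2*44*(-109) - 38094) = 1/(-9592 - 38094) = 1/(-47686) = -1/47686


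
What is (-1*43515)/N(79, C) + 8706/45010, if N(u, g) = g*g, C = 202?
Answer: -801685263/918294020 ≈ -0.87302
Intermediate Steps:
N(u, g) = g²
(-1*43515)/N(79, C) + 8706/45010 = (-1*43515)/(202²) + 8706/45010 = -43515/40804 + 8706*(1/45010) = -43515*1/40804 + 4353/22505 = -43515/40804 + 4353/22505 = -801685263/918294020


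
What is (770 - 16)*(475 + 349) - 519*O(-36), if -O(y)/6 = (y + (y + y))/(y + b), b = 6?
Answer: 3162532/5 ≈ 6.3251e+5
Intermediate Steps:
O(y) = -18*y/(6 + y) (O(y) = -6*(y + (y + y))/(y + 6) = -6*(y + 2*y)/(6 + y) = -6*3*y/(6 + y) = -18*y/(6 + y))
(770 - 16)*(475 + 349) - 519*O(-36) = (770 - 16)*(475 + 349) - (-9342)*(-36)/(6 - 36) = 754*824 - (-9342)*(-36)/(-30) = 621296 - (-9342)*(-36)*(-1)/30 = 621296 - 519*(-108/5) = 621296 + 56052/5 = 3162532/5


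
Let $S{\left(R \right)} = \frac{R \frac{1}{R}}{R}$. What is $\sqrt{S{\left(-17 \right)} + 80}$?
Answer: $\frac{3 \sqrt{2567}}{17} \approx 8.941$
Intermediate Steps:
$S{\left(R \right)} = \frac{1}{R}$ ($S{\left(R \right)} = 1 \frac{1}{R} = \frac{1}{R}$)
$\sqrt{S{\left(-17 \right)} + 80} = \sqrt{\frac{1}{-17} + 80} = \sqrt{- \frac{1}{17} + 80} = \sqrt{\frac{1359}{17}} = \frac{3 \sqrt{2567}}{17}$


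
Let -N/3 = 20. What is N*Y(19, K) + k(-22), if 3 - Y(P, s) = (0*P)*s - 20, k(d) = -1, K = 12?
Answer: -1381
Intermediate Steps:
N = -60 (N = -3*20 = -60)
Y(P, s) = 23 (Y(P, s) = 3 - ((0*P)*s - 20) = 3 - (0*s - 20) = 3 - (0 - 20) = 3 - 1*(-20) = 3 + 20 = 23)
N*Y(19, K) + k(-22) = -60*23 - 1 = -1380 - 1 = -1381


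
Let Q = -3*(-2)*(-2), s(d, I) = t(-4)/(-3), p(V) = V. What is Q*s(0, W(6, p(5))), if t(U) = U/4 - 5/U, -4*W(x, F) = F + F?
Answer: 1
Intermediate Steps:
W(x, F) = -F/2 (W(x, F) = -(F + F)/4 = -F/2)
t(U) = -5/U + U/4 (t(U) = U*(¼) - 5/U = U/4 - 5/U = -5/U + U/4)
s(d, I) = -1/12 (s(d, I) = (-5/(-4) + (¼)*(-4))/(-3) = (-5*(-¼) - 1)*(-⅓) = (5/4 - 1)*(-⅓) = (¼)*(-⅓) = -1/12)
Q = -12 (Q = 6*(-2) = -12)
Q*s(0, W(6, p(5))) = -12*(-1/12) = 1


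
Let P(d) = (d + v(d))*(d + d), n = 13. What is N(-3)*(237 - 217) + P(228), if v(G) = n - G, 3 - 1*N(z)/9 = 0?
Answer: 6468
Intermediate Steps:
N(z) = 27 (N(z) = 27 - 9*0 = 27 + 0 = 27)
v(G) = 13 - G
P(d) = 26*d (P(d) = (d + (13 - d))*(d + d) = 13*(2*d) = 26*d)
N(-3)*(237 - 217) + P(228) = 27*(237 - 217) + 26*228 = 27*20 + 5928 = 540 + 5928 = 6468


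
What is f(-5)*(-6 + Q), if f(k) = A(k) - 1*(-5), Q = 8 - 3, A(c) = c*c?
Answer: -30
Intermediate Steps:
A(c) = c²
Q = 5
f(k) = 5 + k² (f(k) = k² - 1*(-5) = k² + 5 = 5 + k²)
f(-5)*(-6 + Q) = (5 + (-5)²)*(-6 + 5) = (5 + 25)*(-1) = 30*(-1) = -30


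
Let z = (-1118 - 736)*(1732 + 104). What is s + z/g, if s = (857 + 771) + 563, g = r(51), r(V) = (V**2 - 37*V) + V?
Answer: -11293/5 ≈ -2258.6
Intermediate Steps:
r(V) = V**2 - 36*V
g = 765 (g = 51*(-36 + 51) = 51*15 = 765)
z = -3403944 (z = -1854*1836 = -3403944)
s = 2191 (s = 1628 + 563 = 2191)
s + z/g = 2191 - 3403944/765 = 2191 - 3403944*1/765 = 2191 - 22248/5 = -11293/5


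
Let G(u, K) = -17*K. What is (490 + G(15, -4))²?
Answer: 311364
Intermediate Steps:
(490 + G(15, -4))² = (490 - 17*(-4))² = (490 + 68)² = 558² = 311364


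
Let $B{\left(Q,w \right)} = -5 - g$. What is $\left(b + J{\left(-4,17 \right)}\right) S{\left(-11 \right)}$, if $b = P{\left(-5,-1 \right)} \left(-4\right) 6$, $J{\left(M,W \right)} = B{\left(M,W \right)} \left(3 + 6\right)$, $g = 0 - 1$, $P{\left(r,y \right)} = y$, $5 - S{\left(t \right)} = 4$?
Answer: $-12$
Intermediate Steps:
$S{\left(t \right)} = 1$ ($S{\left(t \right)} = 5 - 4 = 1$)
$g = -1$ ($g = 0 - 1 = -1$)
$B{\left(Q,w \right)} = -4$ ($B{\left(Q,w \right)} = -5 - -1 = -5 + 1 = -4$)
$J{\left(M,W \right)} = -36$ ($J{\left(M,W \right)} = - 4 \left(3 + 6\right) = \left(-4\right) 9 = -36$)
$b = 24$ ($b = \left(-1\right) \left(-4\right) 6 = 4 \cdot 6 = 24$)
$\left(b + J{\left(-4,17 \right)}\right) S{\left(-11 \right)} = \left(24 - 36\right) 1 = \left(-12\right) 1 = -12$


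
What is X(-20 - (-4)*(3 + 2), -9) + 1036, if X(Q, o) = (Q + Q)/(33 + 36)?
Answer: 1036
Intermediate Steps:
X(Q, o) = 2*Q/69 (X(Q, o) = (2*Q)/69 = (2*Q)*(1/69) = 2*Q/69)
X(-20 - (-4)*(3 + 2), -9) + 1036 = 2*(-20 - (-4)*(3 + 2))/69 + 1036 = 2*(-20 - (-4)*5)/69 + 1036 = 2*(-20 - 1*(-20))/69 + 1036 = 2*(-20 + 20)/69 + 1036 = (2/69)*0 + 1036 = 0 + 1036 = 1036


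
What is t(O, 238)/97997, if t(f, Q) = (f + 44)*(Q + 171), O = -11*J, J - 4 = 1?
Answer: -4499/97997 ≈ -0.045910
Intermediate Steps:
J = 5 (J = 4 + 1 = 5)
O = -55 (O = -11*5 = -55)
t(f, Q) = (44 + f)*(171 + Q)
t(O, 238)/97997 = (7524 + 44*238 + 171*(-55) + 238*(-55))/97997 = (7524 + 10472 - 9405 - 13090)*(1/97997) = -4499*1/97997 = -4499/97997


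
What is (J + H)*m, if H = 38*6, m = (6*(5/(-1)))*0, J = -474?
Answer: 0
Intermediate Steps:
m = 0 (m = (6*(5*(-1)))*0 = (6*(-5))*0 = -30*0 = 0)
H = 228
(J + H)*m = (-474 + 228)*0 = -246*0 = 0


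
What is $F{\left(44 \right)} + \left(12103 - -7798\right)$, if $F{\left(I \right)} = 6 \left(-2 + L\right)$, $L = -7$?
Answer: $19847$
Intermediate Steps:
$F{\left(I \right)} = -54$ ($F{\left(I \right)} = 6 \left(-2 - 7\right) = 6 \left(-9\right) = -54$)
$F{\left(44 \right)} + \left(12103 - -7798\right) = -54 + \left(12103 - -7798\right) = -54 + \left(12103 + 7798\right) = -54 + 19901 = 19847$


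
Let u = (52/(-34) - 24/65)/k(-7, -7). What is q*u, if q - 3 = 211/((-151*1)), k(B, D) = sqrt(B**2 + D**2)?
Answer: -253858*sqrt(2)/1167985 ≈ -0.30737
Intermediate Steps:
q = 242/151 (q = 3 + 211/((-151*1)) = 3 + 211/(-151) = 3 + 211*(-1/151) = 3 - 211/151 = 242/151 ≈ 1.6026)
u = -1049*sqrt(2)/7735 (u = (52/(-34) - 24/65)/(sqrt((-7)**2 + (-7)**2)) = (52*(-1/34) - 24*1/65)/(sqrt(49 + 49)) = (-26/17 - 24/65)/(sqrt(98)) = -2098*sqrt(2)/14/1105 = -1049*sqrt(2)/7735 ≈ -0.19179)
q*u = 242*(-1049*sqrt(2)/7735)/151 = -253858*sqrt(2)/1167985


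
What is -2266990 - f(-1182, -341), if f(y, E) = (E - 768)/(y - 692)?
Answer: -4248340369/1874 ≈ -2.2670e+6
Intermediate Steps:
f(y, E) = (-768 + E)/(-692 + y)
-2266990 - f(-1182, -341) = -2266990 - (-768 - 341)/(-692 - 1182) = -2266990 - (-1109)/(-1874) = -2266990 - (-1)*(-1109)/1874 = -2266990 - 1*1109/1874 = -2266990 - 1109/1874 = -4248340369/1874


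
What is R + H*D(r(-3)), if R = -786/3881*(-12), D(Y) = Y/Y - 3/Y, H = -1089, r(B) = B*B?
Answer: -2808174/3881 ≈ -723.57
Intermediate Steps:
r(B) = B²
D(Y) = 1 - 3/Y
R = 9432/3881 (R = -786*1/3881*(-12) = -786/3881*(-12) = 9432/3881 ≈ 2.4303)
R + H*D(r(-3)) = 9432/3881 - 1089*(-3 + (-3)²)/((-3)²) = 9432/3881 - 1089*(-3 + 9)/9 = 9432/3881 - 121*6 = 9432/3881 - 1089*⅔ = 9432/3881 - 726 = -2808174/3881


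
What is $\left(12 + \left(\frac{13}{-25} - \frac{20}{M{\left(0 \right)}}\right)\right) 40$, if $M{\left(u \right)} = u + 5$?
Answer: $\frac{1496}{5} \approx 299.2$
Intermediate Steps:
$M{\left(u \right)} = 5 + u$
$\left(12 + \left(\frac{13}{-25} - \frac{20}{M{\left(0 \right)}}\right)\right) 40 = \left(12 + \left(\frac{13}{-25} - \frac{20}{5 + 0}\right)\right) 40 = \left(12 + \left(13 \left(- \frac{1}{25}\right) - \frac{20}{5}\right)\right) 40 = \left(12 - \frac{113}{25}\right) 40 = \frac{187}{25} \cdot 40 = \frac{1496}{5}$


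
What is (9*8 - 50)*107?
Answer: 2354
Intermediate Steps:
(9*8 - 50)*107 = (72 - 50)*107 = 22*107 = 2354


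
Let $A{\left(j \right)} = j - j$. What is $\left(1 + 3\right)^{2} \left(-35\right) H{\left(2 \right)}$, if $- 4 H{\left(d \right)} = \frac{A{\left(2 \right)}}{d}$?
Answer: $0$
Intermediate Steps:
$A{\left(j \right)} = 0$
$H{\left(d \right)} = 0$ ($H{\left(d \right)} = - \frac{0 \frac{1}{d}}{4} = \left(- \frac{1}{4}\right) 0 = 0$)
$\left(1 + 3\right)^{2} \left(-35\right) H{\left(2 \right)} = \left(1 + 3\right)^{2} \left(-35\right) 0 = 4^{2} \left(-35\right) 0 = 16 \left(-35\right) 0 = \left(-560\right) 0 = 0$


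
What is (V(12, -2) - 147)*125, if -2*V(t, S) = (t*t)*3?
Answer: -45375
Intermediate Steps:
V(t, S) = -3*t**2/2 (V(t, S) = -t*t*3/2 = -t**2*3/2 = -3*t**2/2)
(V(12, -2) - 147)*125 = (-3/2*12**2 - 147)*125 = (-3/2*144 - 147)*125 = (-216 - 147)*125 = -363*125 = -45375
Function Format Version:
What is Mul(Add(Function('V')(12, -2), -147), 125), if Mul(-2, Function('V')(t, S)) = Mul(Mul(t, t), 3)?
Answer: -45375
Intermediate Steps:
Function('V')(t, S) = Mul(Rational(-3, 2), Pow(t, 2)) (Function('V')(t, S) = Mul(Rational(-1, 2), Mul(Mul(t, t), 3)) = Mul(Rational(-1, 2), Mul(Pow(t, 2), 3)) = Mul(Rational(-1, 2), Mul(3, Pow(t, 2))) = Mul(Rational(-3, 2), Pow(t, 2)))
Mul(Add(Function('V')(12, -2), -147), 125) = Mul(Add(Mul(Rational(-3, 2), Pow(12, 2)), -147), 125) = Mul(Add(Mul(Rational(-3, 2), 144), -147), 125) = Mul(Add(-216, -147), 125) = Mul(-363, 125) = -45375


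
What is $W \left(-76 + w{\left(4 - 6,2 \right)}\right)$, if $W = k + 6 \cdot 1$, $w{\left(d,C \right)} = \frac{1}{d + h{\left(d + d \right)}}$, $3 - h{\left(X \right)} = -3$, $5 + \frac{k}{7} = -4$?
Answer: $\frac{17271}{4} \approx 4317.8$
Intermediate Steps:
$k = -63$ ($k = -35 + 7 \left(-4\right) = -35 - 28 = -63$)
$h{\left(X \right)} = 6$ ($h{\left(X \right)} = 3 - -3 = 3 + 3 = 6$)
$w{\left(d,C \right)} = \frac{1}{6 + d}$ ($w{\left(d,C \right)} = \frac{1}{d + 6} = \frac{1}{6 + d}$)
$W = -57$ ($W = -63 + 6 \cdot 1 = -63 + 6 = -57$)
$W \left(-76 + w{\left(4 - 6,2 \right)}\right) = - 57 \left(-76 + \frac{1}{6 + \left(4 - 6\right)}\right) = - 57 \left(-76 + \frac{1}{6 - 2}\right) = - 57 \left(-76 + \frac{1}{4}\right) = \left(-57\right) \left(- \frac{303}{4}\right) = \frac{17271}{4}$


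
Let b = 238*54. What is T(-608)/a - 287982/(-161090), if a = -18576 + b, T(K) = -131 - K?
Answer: 1647347/966540 ≈ 1.7044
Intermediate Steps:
b = 12852
a = -5724 (a = -18576 + 12852 = -5724)
T(-608)/a - 287982/(-161090) = (-131 - 1*(-608))/(-5724) - 287982/(-161090) = (-131 + 608)*(-1/5724) - 287982*(-1)/161090 = 477*(-1/5724) - 1*(-143991/80545) = -1/12 + 143991/80545 = 1647347/966540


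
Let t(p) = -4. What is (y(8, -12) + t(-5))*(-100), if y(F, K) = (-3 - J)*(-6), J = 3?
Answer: -3200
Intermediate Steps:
y(F, K) = 36 (y(F, K) = (-3 - 1*3)*(-6) = (-3 - 3)*(-6) = -6*(-6) = 36)
(y(8, -12) + t(-5))*(-100) = (36 - 4)*(-100) = 32*(-100) = -3200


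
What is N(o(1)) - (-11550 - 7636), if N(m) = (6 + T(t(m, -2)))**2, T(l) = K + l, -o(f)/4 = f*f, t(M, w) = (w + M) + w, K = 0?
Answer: 19190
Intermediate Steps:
t(M, w) = M + 2*w (t(M, w) = (M + w) + w = M + 2*w)
o(f) = -4*f**2 (o(f) = -4*f*f = -4*f**2)
T(l) = l (T(l) = 0 + l = l)
N(m) = (2 + m)**2 (N(m) = (6 + (m + 2*(-2)))**2 = (6 + (m - 4))**2 = (6 + (-4 + m))**2 = (2 + m)**2)
N(o(1)) - (-11550 - 7636) = (2 - 4*1**2)**2 - (-11550 - 7636) = (2 - 4*1)**2 - 1*(-19186) = (2 - 4)**2 + 19186 = (-2)**2 + 19186 = 4 + 19186 = 19190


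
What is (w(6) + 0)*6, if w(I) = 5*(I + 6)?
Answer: 360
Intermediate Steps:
w(I) = 30 + 5*I (w(I) = 5*(6 + I) = 30 + 5*I)
(w(6) + 0)*6 = ((30 + 5*6) + 0)*6 = ((30 + 30) + 0)*6 = (60 + 0)*6 = 60*6 = 360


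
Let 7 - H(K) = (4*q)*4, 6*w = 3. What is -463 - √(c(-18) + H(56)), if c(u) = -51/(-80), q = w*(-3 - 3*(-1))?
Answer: -463 - √3055/20 ≈ -465.76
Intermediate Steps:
w = ½ (w = (⅙)*3 = ½ ≈ 0.50000)
q = 0 (q = (-3 - 3*(-1))/2 = (-3 + 3)/2 = (½)*0 = 0)
H(K) = 7 (H(K) = 7 - 4*0*4 = 7 - 0*4 = 7 - 1*0 = 7 + 0 = 7)
c(u) = 51/80 (c(u) = -51*(-1/80) = 51/80)
-463 - √(c(-18) + H(56)) = -463 - √(51/80 + 7) = -463 - √(611/80) = -463 - √3055/20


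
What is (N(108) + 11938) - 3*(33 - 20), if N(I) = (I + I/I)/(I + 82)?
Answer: 2260919/190 ≈ 11900.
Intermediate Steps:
N(I) = (1 + I)/(82 + I) (N(I) = (I + 1)/(82 + I) = (1 + I)/(82 + I))
(N(108) + 11938) - 3*(33 - 20) = ((1 + 108)/(82 + 108) + 11938) - 3*(33 - 20) = (109/190 + 11938) - 3*13 = ((1/190)*109 + 11938) - 39 = (109/190 + 11938) - 39 = 2268329/190 - 39 = 2260919/190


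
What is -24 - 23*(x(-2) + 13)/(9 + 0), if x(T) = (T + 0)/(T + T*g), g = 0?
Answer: -538/9 ≈ -59.778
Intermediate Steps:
x(T) = 1 (x(T) = (T + 0)/(T + T*0) = T/(T + 0) = T/T = 1)
-24 - 23*(x(-2) + 13)/(9 + 0) = -24 - 23*(1 + 13)/(9 + 0) = -24 - 322/9 = -538/9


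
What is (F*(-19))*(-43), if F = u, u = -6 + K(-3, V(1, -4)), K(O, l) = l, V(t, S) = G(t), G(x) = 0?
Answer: -4902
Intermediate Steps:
V(t, S) = 0
u = -6 (u = -6 + 0 = -6)
F = -6
(F*(-19))*(-43) = -6*(-19)*(-43) = 114*(-43) = -4902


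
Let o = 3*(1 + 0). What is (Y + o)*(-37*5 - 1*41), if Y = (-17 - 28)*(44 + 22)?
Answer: 670542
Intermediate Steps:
o = 3 (o = 3*1 = 3)
Y = -2970 (Y = -45*66 = -2970)
(Y + o)*(-37*5 - 1*41) = (-2970 + 3)*(-37*5 - 1*41) = -2967*(-185 - 41) = -2967*(-226) = 670542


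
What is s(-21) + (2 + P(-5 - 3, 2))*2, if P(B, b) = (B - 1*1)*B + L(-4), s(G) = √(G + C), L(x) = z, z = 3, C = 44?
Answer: 154 + √23 ≈ 158.80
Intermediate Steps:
L(x) = 3
s(G) = √(44 + G) (s(G) = √(G + 44) = √(44 + G))
P(B, b) = 3 + B*(-1 + B) (P(B, b) = (B - 1*1)*B + 3 = (B - 1)*B + 3 = (-1 + B)*B + 3 = B*(-1 + B) + 3 = 3 + B*(-1 + B))
s(-21) + (2 + P(-5 - 3, 2))*2 = √(44 - 21) + (2 + (3 + (-5 - 3)² - (-5 - 3)))*2 = √23 + (2 + (3 + (-8)² - 1*(-8)))*2 = √23 + (2 + (3 + 64 + 8))*2 = √23 + (2 + 75)*2 = √23 + 77*2 = √23 + 154 = 154 + √23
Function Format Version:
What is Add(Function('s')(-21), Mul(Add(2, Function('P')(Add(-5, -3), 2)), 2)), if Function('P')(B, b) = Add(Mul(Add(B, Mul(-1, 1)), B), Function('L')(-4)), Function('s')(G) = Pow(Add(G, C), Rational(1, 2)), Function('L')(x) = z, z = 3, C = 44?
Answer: Add(154, Pow(23, Rational(1, 2))) ≈ 158.80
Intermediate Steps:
Function('L')(x) = 3
Function('s')(G) = Pow(Add(44, G), Rational(1, 2)) (Function('s')(G) = Pow(Add(G, 44), Rational(1, 2)) = Pow(Add(44, G), Rational(1, 2)))
Function('P')(B, b) = Add(3, Mul(B, Add(-1, B))) (Function('P')(B, b) = Add(Mul(Add(B, Mul(-1, 1)), B), 3) = Add(Mul(Add(B, -1), B), 3) = Add(Mul(Add(-1, B), B), 3) = Add(Mul(B, Add(-1, B)), 3) = Add(3, Mul(B, Add(-1, B))))
Add(Function('s')(-21), Mul(Add(2, Function('P')(Add(-5, -3), 2)), 2)) = Add(Pow(Add(44, -21), Rational(1, 2)), Mul(Add(2, Add(3, Pow(Add(-5, -3), 2), Mul(-1, Add(-5, -3)))), 2)) = Add(Pow(23, Rational(1, 2)), Mul(Add(2, Add(3, Pow(-8, 2), Mul(-1, -8))), 2)) = Add(Pow(23, Rational(1, 2)), Mul(Add(2, Add(3, 64, 8)), 2)) = Add(Pow(23, Rational(1, 2)), Mul(Add(2, 75), 2)) = Add(Pow(23, Rational(1, 2)), Mul(77, 2)) = Add(Pow(23, Rational(1, 2)), 154) = Add(154, Pow(23, Rational(1, 2)))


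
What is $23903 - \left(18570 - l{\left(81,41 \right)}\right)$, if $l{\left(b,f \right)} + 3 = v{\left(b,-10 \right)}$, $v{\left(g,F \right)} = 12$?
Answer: $5342$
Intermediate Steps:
$l{\left(b,f \right)} = 9$ ($l{\left(b,f \right)} = -3 + 12 = 9$)
$23903 - \left(18570 - l{\left(81,41 \right)}\right) = 23903 - \left(18570 - 9\right) = 23903 - 18561 = 5342$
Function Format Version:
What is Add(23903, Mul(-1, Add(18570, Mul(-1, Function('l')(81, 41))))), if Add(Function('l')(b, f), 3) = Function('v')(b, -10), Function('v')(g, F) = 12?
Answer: 5342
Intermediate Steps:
Function('l')(b, f) = 9 (Function('l')(b, f) = Add(-3, 12) = 9)
Add(23903, Mul(-1, Add(18570, Mul(-1, Function('l')(81, 41))))) = Add(23903, Mul(-1, Add(18570, Mul(-1, 9)))) = Add(23903, Mul(-1, Add(18570, -9))) = Add(23903, Mul(-1, 18561)) = Add(23903, -18561) = 5342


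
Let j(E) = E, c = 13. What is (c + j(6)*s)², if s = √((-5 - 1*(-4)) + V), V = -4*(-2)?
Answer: 421 + 156*√7 ≈ 833.74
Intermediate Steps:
V = 8
s = √7 (s = √((-5 - 1*(-4)) + 8) = √((-5 + 4) + 8) = √(-1 + 8) = √7 ≈ 2.6458)
(c + j(6)*s)² = (13 + 6*√7)²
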